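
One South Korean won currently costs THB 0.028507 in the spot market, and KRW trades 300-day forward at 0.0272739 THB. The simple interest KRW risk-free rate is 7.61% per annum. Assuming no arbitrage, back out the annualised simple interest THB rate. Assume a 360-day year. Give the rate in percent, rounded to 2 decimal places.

T = 300/360 years.
By CIP, F/S equals the THB-to-KRW growth ratio: 0.0272739/0.028507 = 0.9567440.
The KRW side grows by 1 + 0.0761×300/360 = 1.0634167.
That pins the THB growth at 1.0174175.
(1.0174175 − 1)/T = 0.020901, i.e. 2.09%.

2.09%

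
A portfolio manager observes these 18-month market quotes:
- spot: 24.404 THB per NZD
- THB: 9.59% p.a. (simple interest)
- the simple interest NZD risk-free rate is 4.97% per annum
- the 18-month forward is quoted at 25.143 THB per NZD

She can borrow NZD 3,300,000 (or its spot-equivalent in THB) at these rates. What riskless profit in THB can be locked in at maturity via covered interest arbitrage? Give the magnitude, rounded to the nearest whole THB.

T = 18/12 years.
Keep in NZD, deliver into the forward: 3,300,000·1.074550·25.143 = THB 89,157,455.15.
Swap to THB now, deposit: 3,300,000·24.404·1.143850 = THB 92,117,900.82.
The quoted forward undervalues NZD, so borrow NZD, convert to THB at spot, deposit the THB at 9.59%, and buy NZD forward at 25.143 to cover the loan.
The gap between the two covered legs is THB 2,960,446.

THB 2,960,446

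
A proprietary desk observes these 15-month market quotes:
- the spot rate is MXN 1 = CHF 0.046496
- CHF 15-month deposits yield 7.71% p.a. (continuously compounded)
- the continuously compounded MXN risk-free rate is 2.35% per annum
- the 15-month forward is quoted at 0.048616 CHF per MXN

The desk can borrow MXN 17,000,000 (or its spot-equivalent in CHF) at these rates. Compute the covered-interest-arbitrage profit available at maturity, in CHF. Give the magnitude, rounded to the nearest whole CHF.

CHF 19,292

T = 15/12 years.
Invest the MXN and cover forward: 17,000,000 × 1.0298107 × 0.048616 = CHF 851,109.71.
Convert at spot and invest in CHF: 17,000,000 × 0.046496 × 1.10117193 = CHF 870,401.53.
The quoted forward undervalues MXN, so borrow MXN, convert to CHF at spot, deposit the CHF at 7.71%, and buy MXN forward at 0.048616 to cover the loan.
Profit = 870,401.53 − 851,109.71 = CHF 19,292.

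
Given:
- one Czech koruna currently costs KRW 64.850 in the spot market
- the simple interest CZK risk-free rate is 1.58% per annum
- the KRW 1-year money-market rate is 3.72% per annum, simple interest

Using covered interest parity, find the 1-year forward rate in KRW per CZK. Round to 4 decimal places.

66.2162

T = 1 year.
KRW accumulates by 1 + 0.0372×1 = 1.037200.
CZK growth factor: 1 + 0.0158×1 = 1.015800.
CIP: F = S · (grow KRW)/(grow CZK) = 64.85 × 1.037200/1.015800 = 66.216204 KRW per CZK.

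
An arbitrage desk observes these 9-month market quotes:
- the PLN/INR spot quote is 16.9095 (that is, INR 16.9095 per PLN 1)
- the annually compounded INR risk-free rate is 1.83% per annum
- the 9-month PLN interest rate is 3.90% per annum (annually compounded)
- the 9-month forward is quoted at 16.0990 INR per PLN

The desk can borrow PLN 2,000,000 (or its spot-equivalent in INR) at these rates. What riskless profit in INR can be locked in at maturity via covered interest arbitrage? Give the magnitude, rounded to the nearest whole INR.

T = 9/12 years.
Keep in PLN, deliver into the forward: 2,000,000·1.0291096738·16.0990 = INR 33,135,273.28.
Swap to INR now, deposit: 2,000,000·16.9095·1.013693841 = INR 34,282,112.01.
The quoted forward undervalues PLN, so borrow PLN, convert to INR at spot, deposit the INR at 1.83%, and buy PLN forward at 16.0990 to cover the loan.
Arbitrage profit = |33,135,273.28 − 34,282,112.01| = INR 1,146,839.

INR 1,146,839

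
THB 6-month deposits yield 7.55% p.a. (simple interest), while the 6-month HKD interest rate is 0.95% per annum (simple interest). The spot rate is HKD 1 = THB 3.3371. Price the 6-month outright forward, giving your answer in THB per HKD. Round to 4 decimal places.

T = 6/12 years.
THB growth factor: 1 + 0.0755×6/12 = 1.037750.
Growth of 1 HKD over T: 1 + 0.0095×6/12 = 1.004750.
CIP: F = S · (grow THB)/(grow HKD) = 3.3371 × 1.037750/1.004750 = 3.446704 THB per HKD.

3.4467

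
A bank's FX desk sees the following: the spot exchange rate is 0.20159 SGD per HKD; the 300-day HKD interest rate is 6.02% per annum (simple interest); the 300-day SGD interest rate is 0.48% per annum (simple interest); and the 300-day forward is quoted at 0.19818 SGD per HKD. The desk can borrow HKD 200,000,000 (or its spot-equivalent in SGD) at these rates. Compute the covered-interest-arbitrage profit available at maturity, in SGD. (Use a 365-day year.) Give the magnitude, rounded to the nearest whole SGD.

SGD 1,120,105

T = 300/365 years.
Invest the HKD and cover forward: 200,000,000 × 1.0494794521 × 0.19818 = SGD 41,597,167.56.
Convert at spot and invest in SGD: 200,000,000 × 0.20159 × 1.0039452055 = SGD 40,477,062.80.
The quoted forward overvalues HKD, so borrow SGD, buy HKD at spot, deposit the HKD at 6.02%, and sell the proceeds forward at 0.19818.
Profit = 41,597,167.56 − 40,477,062.80 = SGD 1,120,105.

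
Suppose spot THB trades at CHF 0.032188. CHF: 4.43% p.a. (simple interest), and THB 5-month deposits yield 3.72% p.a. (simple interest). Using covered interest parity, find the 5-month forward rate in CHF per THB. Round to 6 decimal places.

0.032282

T = 5/12 years.
CHF growth factor: 1 + 0.0443×5/12 = 1.0184583.
THB accumulates by 1 + 0.0372×5/12 = 1.015500.
CIP: F = S · (grow CHF)/(grow THB) = 0.032188 × 1.0184583/1.015500 = 0.03228177 CHF per THB.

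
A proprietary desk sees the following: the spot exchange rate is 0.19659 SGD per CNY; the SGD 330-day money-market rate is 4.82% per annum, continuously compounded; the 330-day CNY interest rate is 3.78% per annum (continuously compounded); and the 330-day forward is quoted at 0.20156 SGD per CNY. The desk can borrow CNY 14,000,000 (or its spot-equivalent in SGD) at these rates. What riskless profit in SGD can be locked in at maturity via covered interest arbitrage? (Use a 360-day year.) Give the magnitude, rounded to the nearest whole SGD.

SGD 44,740

T = 330/360 years.
Route A — deposit CNY, sell forward: 14,000,000 × 1.035257305 × 0.20156 = SGD 2,921,330.47.
Route B — convert at spot, deposit SGD: 14,000,000 × 0.19659 × 1.045173953 = SGD 2,876,590.46.
The quoted forward overvalues CNY, so borrow SGD, buy CNY at spot, deposit the CNY at 3.78%, and sell the proceeds forward at 0.20156.
Arbitrage profit = |2,921,330.47 − 2,876,590.46| = SGD 44,740.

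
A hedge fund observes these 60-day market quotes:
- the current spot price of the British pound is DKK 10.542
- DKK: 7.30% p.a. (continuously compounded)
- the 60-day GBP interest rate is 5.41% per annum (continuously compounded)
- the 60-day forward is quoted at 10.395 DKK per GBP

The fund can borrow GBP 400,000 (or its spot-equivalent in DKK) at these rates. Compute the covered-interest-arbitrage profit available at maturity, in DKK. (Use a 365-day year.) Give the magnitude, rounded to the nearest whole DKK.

DKK 72,564

T = 60/365 years.
Route A — deposit GBP, sell forward: 400,000 × 1.008932812 × 10.395 = DKK 4,195,142.63.
Route B — convert at spot, deposit DKK: 400,000 × 10.542 × 1.012072289 = DKK 4,267,706.43.
The quoted forward undervalues GBP, so borrow GBP, convert to DKK at spot, deposit the DKK at 7.30%, and buy GBP forward at 10.395 to cover the loan.
Arbitrage profit = |4,195,142.63 − 4,267,706.43| = DKK 72,564.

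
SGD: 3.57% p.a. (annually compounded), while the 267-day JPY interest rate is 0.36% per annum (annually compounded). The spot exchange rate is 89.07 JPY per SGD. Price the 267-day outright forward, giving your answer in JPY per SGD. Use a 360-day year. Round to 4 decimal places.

T = 267/360 years.
JPY growth factor: (1 + 0.0036)^(267/360) = 1.00266876.
SGD growth factor: (1 + 0.0357)^(267/360) = 1.0263572.
Forward (JPY per SGD) = 89.07 × 1.00266876 / 1.0263572 = 87.014254.

87.0143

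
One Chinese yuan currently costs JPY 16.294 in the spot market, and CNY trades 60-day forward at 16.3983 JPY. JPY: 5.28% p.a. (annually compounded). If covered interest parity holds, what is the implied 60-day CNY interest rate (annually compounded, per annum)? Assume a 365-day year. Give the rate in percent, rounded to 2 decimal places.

1.27%

T = 60/365 years.
F/S = 16.3983/16.294 = 1.0064011 = (growth of JPY) / (growth of CNY).
The JPY side grows by (1 + 0.0528)^(60/365) = 1.0084939.
Hence g_CNY = 1.0020795.
r = 1.0020795^(365/60) − 1 = 0.012717 → 1.27%.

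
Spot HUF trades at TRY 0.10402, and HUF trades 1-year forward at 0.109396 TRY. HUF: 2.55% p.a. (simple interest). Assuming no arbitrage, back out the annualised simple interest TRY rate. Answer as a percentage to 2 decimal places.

7.85%

T = 1 year.
F/S = 0.109396/0.10402 = 1.0516824 = (growth of TRY) / (growth of HUF).
HUF growth factor: 1 + 0.0255×1 = 1.025500.
Hence g_TRY = 1.0785003.
(1.0785003 − 1)/T = 0.078500, i.e. 7.85%.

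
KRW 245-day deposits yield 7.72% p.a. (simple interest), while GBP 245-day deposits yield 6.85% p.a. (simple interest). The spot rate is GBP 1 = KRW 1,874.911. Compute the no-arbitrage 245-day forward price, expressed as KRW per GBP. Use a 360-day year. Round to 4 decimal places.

1885.5176

T = 245/360 years.
KRW accumulates by 1 + 0.0772×245/360 = 1.0525388889.
Growth of 1 GBP over T: 1 + 0.0685×245/360 = 1.0466180556.
Forward (KRW per GBP) = 1874.911 × 1.0525388889 / 1.0466180556 = 1885.517577.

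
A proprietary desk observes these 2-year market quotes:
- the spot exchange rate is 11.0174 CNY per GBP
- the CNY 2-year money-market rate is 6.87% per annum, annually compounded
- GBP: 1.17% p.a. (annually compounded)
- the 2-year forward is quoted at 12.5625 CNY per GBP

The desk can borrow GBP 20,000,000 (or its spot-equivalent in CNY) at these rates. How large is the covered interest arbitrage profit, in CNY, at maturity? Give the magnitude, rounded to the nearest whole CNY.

CNY 5,499,854

T = 2 years.
Invest the GBP and cover forward: 20,000,000 × 1.02353689 × 12.5625 = CNY 257,163,643.61.
Convert at spot and invest in CNY: 20,000,000 × 11.0174 × 1.14211969 = CNY 251,663,789.45.
The quoted forward overvalues GBP, so borrow CNY, buy GBP at spot, deposit the GBP at 1.17%, and sell the proceeds forward at 12.5625.
Arbitrage profit = |257,163,643.61 − 251,663,789.45| = CNY 5,499,854.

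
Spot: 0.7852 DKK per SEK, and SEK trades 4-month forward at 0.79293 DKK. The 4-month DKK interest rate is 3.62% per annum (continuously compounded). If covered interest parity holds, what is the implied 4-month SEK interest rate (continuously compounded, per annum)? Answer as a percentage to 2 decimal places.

0.68%

T = 4/12 years.
By CIP, F/S equals the DKK-to-SEK growth ratio: 0.79293/0.7852 = 1.0098446.
DKK growth factor: e^(0.0362×4/12) = 1.0121398.
So the SEK growth factor = 1.0022728.
r = ln(1.0022728)/(4/12) = 0.006811 → 0.68%.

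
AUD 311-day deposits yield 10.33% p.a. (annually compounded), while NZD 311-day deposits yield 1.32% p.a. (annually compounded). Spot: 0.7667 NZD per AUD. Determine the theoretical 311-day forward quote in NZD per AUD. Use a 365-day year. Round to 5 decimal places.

0.71302

T = 311/365 years.
NZD growth factor: (1 + 0.0132)^(311/365) = 1.0112362.
AUD accumulates by (1 + 0.1033)^(311/365) = 1.0873699.
CIP: F = S · (grow NZD)/(grow AUD) = 0.7667 × 1.0112362/1.0873699 = 0.7130184 NZD per AUD.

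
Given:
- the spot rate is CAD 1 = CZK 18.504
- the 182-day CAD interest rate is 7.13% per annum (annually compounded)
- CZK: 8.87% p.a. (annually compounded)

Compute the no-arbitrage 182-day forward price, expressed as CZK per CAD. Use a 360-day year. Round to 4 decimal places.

T = 182/360 years.
CZK accumulates by (1 + 0.0887)^(182/360) = 1.04390062.
Growth of 1 CAD over T: (1 + 0.0713)^(182/360) = 1.03543234.
Forward (CZK per CAD) = 18.504 × 1.04390062 / 1.03543234 = 18.655335.

18.6553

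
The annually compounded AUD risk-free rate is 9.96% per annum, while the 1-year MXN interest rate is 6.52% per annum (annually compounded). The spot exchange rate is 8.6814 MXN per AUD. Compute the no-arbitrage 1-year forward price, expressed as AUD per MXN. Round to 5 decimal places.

0.11891

T = 1 year.
MXN growth factor: (1 + 0.0652)^1 = 1.065200.
Growth of 1 AUD over T: (1 + 0.0996)^1 = 1.099600.
Forward (MXN per AUD) = 8.6814 × 1.065200 / 1.099600 = 8.409810.
Quoted the other way: 1/8.409810 = 0.11891 AUD per MXN.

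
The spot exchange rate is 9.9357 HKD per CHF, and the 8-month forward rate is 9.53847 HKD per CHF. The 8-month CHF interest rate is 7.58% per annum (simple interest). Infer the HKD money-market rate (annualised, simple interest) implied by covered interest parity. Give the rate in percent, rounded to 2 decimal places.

T = 8/12 years.
F/S = 9.53847/9.9357 = 0.9600199 = (growth of HKD) / (growth of CHF).
The CHF side grows by 1 + 0.0758×8/12 = 1.0505333.
So the HKD growth factor = 1.0085329.
(1.0085329 − 1)/T = 0.012799, i.e. 1.28%.

1.28%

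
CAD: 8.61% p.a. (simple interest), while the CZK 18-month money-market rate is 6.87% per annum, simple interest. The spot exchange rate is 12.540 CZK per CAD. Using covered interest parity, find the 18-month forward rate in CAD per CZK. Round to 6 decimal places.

T = 18/12 years.
CZK accumulates by 1 + 0.0687×18/12 = 1.103050.
Growth of 1 CAD over T: 1 + 0.0861×18/12 = 1.129150.
Forward (CZK per CAD) = 12.54 × 1.103050 / 1.129150 = 12.25014.
Quoted the other way: 1/12.25014 = 0.081632 CAD per CZK.

0.081632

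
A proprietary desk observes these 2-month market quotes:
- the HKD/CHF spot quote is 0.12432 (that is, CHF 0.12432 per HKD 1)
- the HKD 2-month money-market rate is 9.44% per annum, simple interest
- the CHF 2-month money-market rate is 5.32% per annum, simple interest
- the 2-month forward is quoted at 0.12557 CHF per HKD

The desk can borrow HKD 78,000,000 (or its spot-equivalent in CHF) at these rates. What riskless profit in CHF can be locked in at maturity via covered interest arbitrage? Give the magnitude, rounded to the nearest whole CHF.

CHF 165,620

T = 2/12 years.
Keep in HKD, deliver into the forward: 78,000,000·1.015733333·0.12557 = CHF 9,948,559.50.
Swap to CHF now, deposit: 78,000,000·0.12432·1.008866667 = CHF 9,782,939.72.
The quoted forward overvalues HKD, so borrow CHF, buy HKD at spot, deposit the HKD at 9.44%, and sell the proceeds forward at 0.12557.
Profit = 9,948,559.50 − 9,782,939.72 = CHF 165,620.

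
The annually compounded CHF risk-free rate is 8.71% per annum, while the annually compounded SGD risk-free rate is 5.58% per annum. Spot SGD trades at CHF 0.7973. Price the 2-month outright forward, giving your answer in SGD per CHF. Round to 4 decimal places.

1.2481

T = 2/12 years.
Growth of 1 CHF over T: (1 + 0.0871)^(2/12) = 1.0140163.
Growth of 1 SGD over T: (1 + 0.0558)^(2/12) = 1.0090909.
So F = 0.7973 × 1.0140163 / 1.0090909 = 0.8011916 (CHF/SGD).
Quoted the other way: 1/0.8011916 = 1.2481 SGD per CHF.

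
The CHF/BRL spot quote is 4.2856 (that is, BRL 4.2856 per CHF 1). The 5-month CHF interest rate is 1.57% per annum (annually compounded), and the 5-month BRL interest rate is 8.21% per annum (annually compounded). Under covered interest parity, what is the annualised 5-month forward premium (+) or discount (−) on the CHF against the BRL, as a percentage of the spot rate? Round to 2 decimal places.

+6.42%

T = 5/12 years.
CIP forward (BRL per CHF) = 4.2856 × 1.0334229/1.006512 = 4.4001832.
(F − S)/S ÷ T = (4.4001832 − 4.2856)/4.2856/(5/12) = 0.064168 → 6.42%.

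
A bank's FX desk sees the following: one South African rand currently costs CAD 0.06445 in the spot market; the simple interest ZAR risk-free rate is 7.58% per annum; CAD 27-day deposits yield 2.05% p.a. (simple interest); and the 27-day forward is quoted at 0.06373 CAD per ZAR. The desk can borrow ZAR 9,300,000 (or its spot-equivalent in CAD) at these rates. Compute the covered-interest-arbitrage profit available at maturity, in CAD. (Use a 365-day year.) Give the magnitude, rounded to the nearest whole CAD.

CAD 4,282

T = 27/365 years.
Route A — deposit ZAR, sell forward: 9,300,000 × 1.00560712 × 0.06373 = CAD 596,012.28.
Route B — convert at spot, deposit CAD: 9,300,000 × 0.06445 × 1.00151644 = CAD 600,293.93.
The quoted forward undervalues ZAR, so borrow ZAR, convert to CAD at spot, deposit the CAD at 2.05%, and buy ZAR forward at 0.06373 to cover the loan.
Arbitrage profit = |596,012.28 − 600,293.93| = CAD 4,282.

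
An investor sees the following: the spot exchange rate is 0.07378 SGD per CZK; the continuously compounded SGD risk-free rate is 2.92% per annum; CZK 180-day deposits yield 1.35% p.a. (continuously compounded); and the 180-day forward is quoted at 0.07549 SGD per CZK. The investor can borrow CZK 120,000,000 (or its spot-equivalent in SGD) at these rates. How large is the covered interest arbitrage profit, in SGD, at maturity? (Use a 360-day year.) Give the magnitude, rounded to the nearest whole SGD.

SGD 136,343

T = 180/360 years.
Invest the CZK and cover forward: 120,000,000 × 1.006772833 × 0.07549 = SGD 9,120,153.74.
Convert at spot and invest in SGD: 120,000,000 × 0.07378 × 1.014707101 = SGD 8,983,810.79.
The quoted forward overvalues CZK, so borrow SGD, buy CZK at spot, deposit the CZK at 1.35%, and sell the proceeds forward at 0.07549.
The gap between the two covered legs is SGD 136,343.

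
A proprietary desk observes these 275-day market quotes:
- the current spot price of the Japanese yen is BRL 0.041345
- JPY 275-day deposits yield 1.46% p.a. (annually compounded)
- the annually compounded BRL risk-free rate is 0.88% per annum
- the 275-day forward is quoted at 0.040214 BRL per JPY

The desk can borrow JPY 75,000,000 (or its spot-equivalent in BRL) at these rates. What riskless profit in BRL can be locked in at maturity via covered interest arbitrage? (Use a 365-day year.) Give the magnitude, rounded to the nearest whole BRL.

T = 275/365 years.
Keep in JPY, deliver into the forward: 75,000,000·1.010980319·0.040214 = BRL 3,049,167.19.
Swap to BRL now, deposit: 75,000,000·0.041345·1.00662297 = BRL 3,121,412.00.
The quoted forward undervalues JPY, so borrow JPY, convert to BRL at spot, deposit the BRL at 0.88%, and buy JPY forward at 0.040214 to cover the loan.
Arbitrage profit = |3,049,167.19 − 3,121,412.00| = BRL 72,245.

BRL 72,245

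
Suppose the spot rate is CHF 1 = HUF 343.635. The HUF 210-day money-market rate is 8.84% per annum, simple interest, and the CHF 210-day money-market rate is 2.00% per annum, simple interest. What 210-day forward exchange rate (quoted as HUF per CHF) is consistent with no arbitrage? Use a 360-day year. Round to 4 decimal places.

T = 210/360 years.
HUF accumulates by 1 + 0.0884×210/360 = 1.051566667.
CHF growth factor: 1 + 0.0200×210/360 = 1.011666667.
So F = 343.635 × 1.051566667 / 1.011666667 = 357.187919 (HUF/CHF).

357.1879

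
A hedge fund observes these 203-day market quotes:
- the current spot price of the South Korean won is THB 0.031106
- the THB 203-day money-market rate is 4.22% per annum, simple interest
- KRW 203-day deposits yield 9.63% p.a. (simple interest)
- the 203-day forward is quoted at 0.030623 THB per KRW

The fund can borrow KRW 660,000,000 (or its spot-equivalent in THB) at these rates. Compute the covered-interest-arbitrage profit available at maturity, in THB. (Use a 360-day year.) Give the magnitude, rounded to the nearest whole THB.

THB 290,204

T = 203/360 years.
Route A — deposit KRW, sell forward: 660,000,000 × 1.0543025 × 0.030623 = THB 21,308,697.60.
Route B — convert at spot, deposit THB: 660,000,000 × 0.031106 × 1.0237961111 = THB 21,018,493.21.
The quoted forward overvalues KRW, so borrow THB, buy KRW at spot, deposit the KRW at 9.63%, and sell the proceeds forward at 0.030623.
Arbitrage profit = |21,308,697.60 − 21,018,493.21| = THB 290,204.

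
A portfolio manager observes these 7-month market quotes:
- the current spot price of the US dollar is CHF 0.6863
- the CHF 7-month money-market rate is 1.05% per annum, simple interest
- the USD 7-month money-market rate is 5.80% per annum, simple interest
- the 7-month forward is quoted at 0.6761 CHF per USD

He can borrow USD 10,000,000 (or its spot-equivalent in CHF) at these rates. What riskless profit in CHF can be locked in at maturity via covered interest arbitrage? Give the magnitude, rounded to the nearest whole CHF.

T = 7/12 years.
Invest the USD and cover forward: 10,000,000 × 1.033833333 × 0.6761 = CHF 6,989,747.16.
Convert at spot and invest in CHF: 10,000,000 × 0.6863 × 1.006125 = CHF 6,905,035.88.
The quoted forward overvalues USD, so borrow CHF, buy USD at spot, deposit the USD at 5.80%, and sell the proceeds forward at 0.6761.
The gap between the two covered legs is CHF 84,711.

CHF 84,711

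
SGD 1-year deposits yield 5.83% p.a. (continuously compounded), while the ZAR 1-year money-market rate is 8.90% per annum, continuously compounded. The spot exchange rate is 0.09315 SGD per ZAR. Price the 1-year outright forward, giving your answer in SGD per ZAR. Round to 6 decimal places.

0.090334

T = 1 year.
SGD growth factor: e^(0.0583×1) = 1.060033.
Growth of 1 ZAR over T: e^(0.0890×1) = 1.0930807.
CIP: F = S · (grow SGD)/(grow ZAR) = 0.09315 × 1.060033/1.0930807 = 0.09033375 SGD per ZAR.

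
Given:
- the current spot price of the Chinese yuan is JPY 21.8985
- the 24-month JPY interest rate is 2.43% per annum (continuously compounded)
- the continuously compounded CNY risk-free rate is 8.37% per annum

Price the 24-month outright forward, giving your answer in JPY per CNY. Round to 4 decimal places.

19.4455

T = 2 years.
JPY growth factor: e^(0.0243×2) = 1.04980035.
CNY accumulates by e^(0.0837×2) = 1.18222706.
CIP: F = S · (grow JPY)/(grow CNY) = 21.8985 × 1.04980035/1.18222706 = 19.445548 JPY per CNY.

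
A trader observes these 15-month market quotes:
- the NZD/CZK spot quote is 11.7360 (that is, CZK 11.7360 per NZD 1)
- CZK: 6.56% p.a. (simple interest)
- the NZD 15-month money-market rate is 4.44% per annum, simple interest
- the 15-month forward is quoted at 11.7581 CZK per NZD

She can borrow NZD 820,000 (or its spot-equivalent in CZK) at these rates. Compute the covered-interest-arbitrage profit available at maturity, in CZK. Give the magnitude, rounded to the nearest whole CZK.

CZK 235,896

T = 15/12 years.
Route A — deposit NZD, sell forward: 820,000 × 1.055500 × 11.7581 = CZK 10,176,753.13.
Route B — convert at spot, deposit CZK: 820,000 × 11.7360 × 1.082000 = CZK 10,412,648.64.
The quoted forward undervalues NZD, so borrow NZD, convert to CZK at spot, deposit the CZK at 6.56%, and buy NZD forward at 11.7581 to cover the loan.
The gap between the two covered legs is CZK 235,896.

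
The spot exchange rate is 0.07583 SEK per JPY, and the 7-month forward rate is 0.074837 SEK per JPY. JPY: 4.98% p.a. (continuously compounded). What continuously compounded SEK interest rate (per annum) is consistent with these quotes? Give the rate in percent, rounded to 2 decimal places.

2.72%

T = 7/12 years.
By CIP, F/S equals the SEK-to-JPY growth ratio: 0.074837/0.07583 = 0.9869049.
The JPY side grows by e^(0.0498×7/12) = 1.0294761.
That pins the SEK growth at 1.015995.
Take logs: ln 1.015995 / (7/12) = 0.027203, so 2.72%.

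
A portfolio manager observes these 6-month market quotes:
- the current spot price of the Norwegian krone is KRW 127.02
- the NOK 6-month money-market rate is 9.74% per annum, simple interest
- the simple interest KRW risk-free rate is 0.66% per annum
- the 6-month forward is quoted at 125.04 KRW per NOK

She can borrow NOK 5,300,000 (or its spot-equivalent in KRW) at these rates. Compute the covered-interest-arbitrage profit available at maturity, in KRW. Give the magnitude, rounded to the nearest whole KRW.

T = 6/12 years.
Invest the NOK and cover forward: 5,300,000 × 1.048700 × 125.04 = KRW 694,986,074.40.
Convert at spot and invest in KRW: 5,300,000 × 127.02 × 1.003300 = KRW 675,427,579.80.
The quoted forward overvalues NOK, so borrow KRW, buy NOK at spot, deposit the NOK at 9.74%, and sell the proceeds forward at 125.04.
Profit = 694,986,074.40 − 675,427,579.80 = KRW 19,558,495.

KRW 19,558,495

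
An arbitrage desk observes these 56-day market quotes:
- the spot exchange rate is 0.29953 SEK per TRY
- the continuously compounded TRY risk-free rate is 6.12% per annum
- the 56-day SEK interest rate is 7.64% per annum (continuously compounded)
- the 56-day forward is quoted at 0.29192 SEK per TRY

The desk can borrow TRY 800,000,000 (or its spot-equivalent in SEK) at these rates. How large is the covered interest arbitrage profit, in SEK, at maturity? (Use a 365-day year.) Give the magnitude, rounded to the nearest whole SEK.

SEK 6,710,179

T = 56/365 years.
Keep in TRY, deliver into the forward: 800,000,000·1.00943380953·0.29192 = SEK 235,739,134.14.
Swap to SEK now, deposit: 800,000,000·0.29953·1.01179061151 = SEK 242,449,313.49.
The quoted forward undervalues TRY, so borrow TRY, convert to SEK at spot, deposit the SEK at 7.64%, and buy TRY forward at 0.29192 to cover the loan.
Arbitrage profit = |235,739,134.14 − 242,449,313.49| = SEK 6,710,179.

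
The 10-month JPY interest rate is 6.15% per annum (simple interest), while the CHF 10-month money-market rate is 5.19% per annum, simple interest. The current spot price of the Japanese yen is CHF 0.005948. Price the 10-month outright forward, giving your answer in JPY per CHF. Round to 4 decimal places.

169.4130

T = 10/12 years.
CHF growth factor: 1 + 0.0519×10/12 = 1.043250.
JPY growth factor: 1 + 0.0615×10/12 = 1.051250.
So F = 0.005948 × 1.043250 / 1.051250 = 0.00590273579 (CHF/JPY).
Quoted the other way: 1/0.00590273579 = 169.4130 JPY per CHF.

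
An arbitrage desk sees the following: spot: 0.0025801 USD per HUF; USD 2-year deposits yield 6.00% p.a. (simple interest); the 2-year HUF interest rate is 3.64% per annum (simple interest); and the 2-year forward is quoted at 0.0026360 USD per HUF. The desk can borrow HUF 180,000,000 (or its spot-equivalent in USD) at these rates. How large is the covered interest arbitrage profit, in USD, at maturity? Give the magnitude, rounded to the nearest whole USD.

USD 11,126

T = 2 years.
Invest the HUF and cover forward: 180,000,000 × 1.072800 × 0.0026360 = USD 509,022.14.
Convert at spot and invest in USD: 180,000,000 × 0.0025801 × 1.120000 = USD 520,148.16.
The quoted forward undervalues HUF, so borrow HUF, convert to USD at spot, deposit the USD at 6.00%, and buy HUF forward at 0.0026360 to cover the loan.
The gap between the two covered legs is USD 11,126.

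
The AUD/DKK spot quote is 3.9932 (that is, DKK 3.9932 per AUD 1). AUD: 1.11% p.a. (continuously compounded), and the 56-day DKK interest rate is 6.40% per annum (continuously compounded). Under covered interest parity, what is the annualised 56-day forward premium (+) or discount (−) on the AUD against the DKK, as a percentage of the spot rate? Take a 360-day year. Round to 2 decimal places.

T = 56/360 years.
CIP forward (DKK per AUD) = 3.9932 × 1.0100053/1.0017282 = 4.0261951.
(F − S)/S ÷ T = (4.0261951 − 3.9932)/3.9932/(56/360) = 0.053118 → 5.31%.

+5.31%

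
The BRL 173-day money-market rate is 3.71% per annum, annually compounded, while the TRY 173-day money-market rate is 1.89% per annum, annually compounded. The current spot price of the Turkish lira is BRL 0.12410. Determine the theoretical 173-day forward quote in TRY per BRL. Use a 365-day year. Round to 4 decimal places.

T = 173/365 years.
Growth of 1 BRL over T: (1 + 0.0371)^(173/365) = 1.017416.
Growth of 1 TRY over T: (1 + 0.0189)^(173/365) = 1.008914.
Forward (BRL per TRY) = 0.1241 × 1.017416 / 1.008914 = 0.1251458.
Invert for TRY per BRL: 1 / 0.1251458 = 7.9907.

7.9907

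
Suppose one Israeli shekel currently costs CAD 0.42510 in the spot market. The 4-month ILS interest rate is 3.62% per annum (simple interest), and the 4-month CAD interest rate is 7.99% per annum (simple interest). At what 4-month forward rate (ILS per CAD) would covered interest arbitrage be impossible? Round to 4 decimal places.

2.3190

T = 4/12 years.
Growth of 1 CAD over T: 1 + 0.0799×4/12 = 1.0266333.
ILS growth factor: 1 + 0.0362×4/12 = 1.0120667.
Forward (CAD per ILS) = 0.4251 × 1.0266333 / 1.0120667 = 0.4312184.
Quoted the other way: 1/0.4312184 = 2.3190 ILS per CAD.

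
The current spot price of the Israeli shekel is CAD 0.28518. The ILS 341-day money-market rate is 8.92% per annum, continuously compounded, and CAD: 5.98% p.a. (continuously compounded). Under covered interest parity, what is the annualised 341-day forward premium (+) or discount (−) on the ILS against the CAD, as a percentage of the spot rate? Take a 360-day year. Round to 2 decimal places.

T = 341/360 years.
CIP forward (CAD per ILS) = 0.28518 × 1.0582789/1.0881644 = 0.27734778.
Annualised premium = (F − S)/S × (1/T) = (0.27734778 − 0.28518)/0.28518 ÷ (341/360) = -2.90%.

-2.90%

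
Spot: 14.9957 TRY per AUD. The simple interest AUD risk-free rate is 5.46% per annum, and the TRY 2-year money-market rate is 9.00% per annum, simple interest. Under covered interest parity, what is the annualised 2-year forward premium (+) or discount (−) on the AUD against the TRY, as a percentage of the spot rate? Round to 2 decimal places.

+3.19%

T = 2 years.
F = S · g_TRY/g_AUD = 14.9957 × 1.180000/1.109200 = 15.9528723.
(F − S)/S ÷ T = (15.9528723 − 14.9957)/14.9957/2 = 0.031915 → 3.19%.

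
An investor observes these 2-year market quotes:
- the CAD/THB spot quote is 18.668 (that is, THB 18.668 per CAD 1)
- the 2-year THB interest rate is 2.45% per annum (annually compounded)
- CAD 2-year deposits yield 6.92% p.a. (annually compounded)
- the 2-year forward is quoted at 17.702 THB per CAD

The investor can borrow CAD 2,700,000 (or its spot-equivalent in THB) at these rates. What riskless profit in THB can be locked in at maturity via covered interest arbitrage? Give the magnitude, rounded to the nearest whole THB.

THB 1,735,527

T = 2 years.
Keep in CAD, deliver into the forward: 2,700,000·1.14318864·17.702 = THB 54,639,158.32.
Swap to THB now, deposit: 2,700,000·18.668·1.04960025 = THB 52,903,631.16.
The quoted forward overvalues CAD, so borrow THB, buy CAD at spot, deposit the CAD at 6.92%, and sell the proceeds forward at 17.702.
The gap between the two covered legs is THB 1,735,527.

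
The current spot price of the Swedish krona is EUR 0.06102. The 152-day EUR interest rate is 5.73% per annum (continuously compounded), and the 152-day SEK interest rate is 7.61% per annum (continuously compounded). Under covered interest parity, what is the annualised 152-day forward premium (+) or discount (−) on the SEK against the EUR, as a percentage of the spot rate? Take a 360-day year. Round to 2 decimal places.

-1.87%

T = 152/360 years.
CIP forward (EUR per SEK) = 0.06102 × 1.0244884/1.0326529 = 0.06053756.
Annualised premium = (F − S)/S × (1/T) = (0.06053756 − 0.06102)/0.06102 ÷ (152/360) = -1.87%.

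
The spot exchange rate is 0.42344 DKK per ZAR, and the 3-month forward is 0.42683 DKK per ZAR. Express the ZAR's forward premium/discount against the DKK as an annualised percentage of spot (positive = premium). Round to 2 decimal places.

T = 3/12 years.
(F − S)/S = (0.42683 − 0.42344)/0.42344 = 0.0080059.
Annualise by dividing by T: 0.0080059 / (3/12) = 0.032024 → 3.20%.

+3.20%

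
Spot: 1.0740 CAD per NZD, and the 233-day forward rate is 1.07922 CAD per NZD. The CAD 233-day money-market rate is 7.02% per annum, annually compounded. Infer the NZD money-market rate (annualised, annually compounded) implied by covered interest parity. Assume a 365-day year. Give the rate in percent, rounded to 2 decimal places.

T = 233/365 years.
By CIP, F/S equals the CAD-to-NZD growth ratio: 1.07922/1.074 = 1.0048603.
CAD growth factor: (1 + 0.0702)^(233/365) = 1.0442612.
So the NZD growth factor = 1.0392103.
r = 1.0392103^(365/233) − 1 = 0.062102 → 6.21%.

6.21%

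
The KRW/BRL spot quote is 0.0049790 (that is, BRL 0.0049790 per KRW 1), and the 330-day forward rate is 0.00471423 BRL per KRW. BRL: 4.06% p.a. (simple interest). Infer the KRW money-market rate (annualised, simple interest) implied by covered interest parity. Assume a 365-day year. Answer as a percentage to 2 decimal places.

T = 330/365 years.
By CIP, F/S equals the BRL-to-KRW growth ratio: 0.00471423/0.004979 = 0.9468227.
The BRL side grows by 1 + 0.0406×330/365 = 1.0367068.
So the KRW growth factor = 1.0949323.
(1.0949323 − 1)/T = 0.105001, i.e. 10.50%.

10.50%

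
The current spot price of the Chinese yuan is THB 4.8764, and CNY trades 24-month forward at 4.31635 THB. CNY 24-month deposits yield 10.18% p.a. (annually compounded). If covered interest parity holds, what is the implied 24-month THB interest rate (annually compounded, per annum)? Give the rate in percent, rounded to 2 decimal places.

T = 2 years.
F/S = 4.31635/4.8764 = 0.8851509 = (growth of THB) / (growth of CNY).
CNY growth factor: (1 + 0.1018)^2 = 1.2139632.
Hence g_THB = 1.0745406.
Annualise: 1.0745406^(1/2) − 1 = 0.036601 = 3.66%.

3.66%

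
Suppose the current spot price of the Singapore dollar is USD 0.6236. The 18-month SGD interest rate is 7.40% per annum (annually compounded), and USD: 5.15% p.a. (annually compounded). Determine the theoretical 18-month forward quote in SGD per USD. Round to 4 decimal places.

1.6553

T = 18/12 years.
USD growth factor: (1 + 0.0515)^(18/12) = 1.0782362.
Growth of 1 SGD over T: (1 + 0.0740)^(18/12) = 1.1130289.
Forward (USD per SGD) = 0.6236 × 1.0782362 / 1.1130289 = 0.6041066.
Invert for SGD per USD: 1 / 0.6041066 = 1.6553.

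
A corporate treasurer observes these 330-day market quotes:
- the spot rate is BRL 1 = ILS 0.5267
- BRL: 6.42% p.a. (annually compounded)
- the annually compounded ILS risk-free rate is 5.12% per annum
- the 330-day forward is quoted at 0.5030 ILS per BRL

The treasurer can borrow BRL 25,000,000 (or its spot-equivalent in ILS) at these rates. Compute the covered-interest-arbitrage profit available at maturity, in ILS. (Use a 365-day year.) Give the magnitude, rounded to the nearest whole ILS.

T = 330/365 years.
Invest the BRL and cover forward: 25,000,000 × 1.0578692264 × 0.5030 = ILS 13,302,705.52.
Convert at spot and invest in ILS: 25,000,000 × 0.5267 × 1.0461788476 = ILS 13,775,559.98.
The quoted forward undervalues BRL, so borrow BRL, convert to ILS at spot, deposit the ILS at 5.12%, and buy BRL forward at 0.5030 to cover the loan.
Arbitrage profit = |13,302,705.52 − 13,775,559.98| = ILS 472,854.

ILS 472,854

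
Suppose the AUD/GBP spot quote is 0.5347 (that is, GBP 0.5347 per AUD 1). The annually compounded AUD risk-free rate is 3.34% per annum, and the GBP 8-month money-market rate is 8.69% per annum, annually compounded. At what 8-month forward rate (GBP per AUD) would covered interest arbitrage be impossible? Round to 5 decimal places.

0.55300

T = 8/12 years.
GBP growth factor: (1 + 0.0869)^(8/12) = 1.0571251.
AUD growth factor: (1 + 0.0334)^(8/12) = 1.0221445.
So F = 0.5347 × 1.0571251 / 1.0221445 = 0.5529989 (GBP/AUD).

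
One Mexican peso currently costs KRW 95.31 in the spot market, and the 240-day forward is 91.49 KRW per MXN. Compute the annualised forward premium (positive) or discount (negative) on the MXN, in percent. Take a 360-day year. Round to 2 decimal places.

T = 240/360 years.
(F − S)/S = (91.49 − 95.31)/95.31 = -0.0400797.
×(1/T) gives -6.01% p.a.

-6.01%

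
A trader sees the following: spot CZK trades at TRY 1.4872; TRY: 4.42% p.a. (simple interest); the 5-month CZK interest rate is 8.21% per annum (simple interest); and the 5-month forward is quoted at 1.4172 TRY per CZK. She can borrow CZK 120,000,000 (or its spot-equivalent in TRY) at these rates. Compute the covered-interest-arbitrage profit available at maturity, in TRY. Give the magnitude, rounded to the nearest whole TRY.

TRY 5,869,106

T = 5/12 years.
Invest the CZK and cover forward: 120,000,000 × 1.03420833333 × 1.4172 = TRY 175,881,606.00.
Convert at spot and invest in TRY: 120,000,000 × 1.4872 × 1.01841666667 = TRY 181,750,712.00.
The quoted forward undervalues CZK, so borrow CZK, convert to TRY at spot, deposit the TRY at 4.42%, and buy CZK forward at 1.4172 to cover the loan.
Arbitrage profit = |175,881,606.00 − 181,750,712.00| = TRY 5,869,106.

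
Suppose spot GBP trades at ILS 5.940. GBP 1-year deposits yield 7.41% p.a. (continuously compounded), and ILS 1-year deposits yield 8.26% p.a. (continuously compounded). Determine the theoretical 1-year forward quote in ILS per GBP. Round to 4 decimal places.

T = 1 year.
ILS growth factor: e^(0.0826×1) = 1.0861073.
Growth of 1 GBP over T: e^(0.0741×1) = 1.0769145.
So F = 5.94 × 1.0861073 / 1.0769145 = 5.990705 (ILS/GBP).

5.9907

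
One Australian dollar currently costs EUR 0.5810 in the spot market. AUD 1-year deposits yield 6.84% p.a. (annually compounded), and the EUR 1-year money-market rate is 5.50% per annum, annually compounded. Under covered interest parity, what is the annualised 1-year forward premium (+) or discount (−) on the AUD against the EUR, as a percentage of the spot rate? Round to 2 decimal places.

-1.25%

T = 1 year.
CIP forward (EUR per AUD) = 0.581 × 1.055000/1.068400 = 0.5737130.
(F − S)/S ÷ T = (0.5737130 − 0.581)/0.581/1 = -0.012542 → -1.25%.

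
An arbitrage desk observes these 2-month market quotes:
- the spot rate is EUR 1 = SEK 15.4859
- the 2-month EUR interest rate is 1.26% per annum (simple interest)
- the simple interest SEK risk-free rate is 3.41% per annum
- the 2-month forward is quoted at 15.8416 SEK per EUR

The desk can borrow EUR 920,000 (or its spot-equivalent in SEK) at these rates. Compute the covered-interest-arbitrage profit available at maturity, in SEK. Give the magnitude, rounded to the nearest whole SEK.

T = 2/12 years.
Route A — deposit EUR, sell forward: 920,000 × 1.002100 × 15.8416 = SEK 14,604,877.97.
Route B — convert at spot, deposit SEK: 920,000 × 15.4859 × 1.0056833333 = SEK 14,327,998.61.
The quoted forward overvalues EUR, so borrow SEK, buy EUR at spot, deposit the EUR at 1.26%, and sell the proceeds forward at 15.8416.
The gap between the two covered legs is SEK 276,879.

SEK 276,879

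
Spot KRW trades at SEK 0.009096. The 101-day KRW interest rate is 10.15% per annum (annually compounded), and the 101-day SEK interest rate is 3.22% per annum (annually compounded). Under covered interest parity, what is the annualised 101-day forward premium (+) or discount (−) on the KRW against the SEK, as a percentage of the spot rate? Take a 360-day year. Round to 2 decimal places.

-6.44%

T = 101/360 years.
No-arbitrage forward: 0.009096 × 1.0089311 / 1.0274933 = 0.008931676 SEK/KRW.
(F − S)/S ÷ T = (0.008931676 − 0.009096)/0.009096/(101/360) = -0.064392 → -6.44%.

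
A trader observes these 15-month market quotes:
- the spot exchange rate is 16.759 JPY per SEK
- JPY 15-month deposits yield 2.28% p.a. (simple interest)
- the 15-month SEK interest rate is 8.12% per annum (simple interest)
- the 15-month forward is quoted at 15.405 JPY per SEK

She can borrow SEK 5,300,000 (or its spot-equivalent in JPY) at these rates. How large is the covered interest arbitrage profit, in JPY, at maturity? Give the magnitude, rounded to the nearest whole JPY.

T = 15/12 years.
Invest the SEK and cover forward: 5,300,000 × 1.101500 × 15.405 = JPY 89,933,619.75.
Convert at spot and invest in JPY: 5,300,000 × 16.759 × 1.028500 = JPY 91,354,146.95.
The quoted forward undervalues SEK, so borrow SEK, convert to JPY at spot, deposit the JPY at 2.28%, and buy SEK forward at 15.405 to cover the loan.
Arbitrage profit = |89,933,619.75 − 91,354,146.95| = JPY 1,420,527.

JPY 1,420,527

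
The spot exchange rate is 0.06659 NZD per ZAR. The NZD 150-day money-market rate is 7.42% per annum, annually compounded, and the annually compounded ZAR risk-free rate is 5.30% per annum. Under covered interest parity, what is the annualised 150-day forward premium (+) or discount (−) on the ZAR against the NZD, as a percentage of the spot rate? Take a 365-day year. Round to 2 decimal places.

+2.00%

T = 150/365 years.
CIP forward (NZD per ZAR) = 0.06659 × 1.0298518/1.0214501 = 0.06713772.
(F − S)/S ÷ T = (0.06713772 − 0.06659)/0.06659/(150/365) = 0.020015 → 2.00%.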